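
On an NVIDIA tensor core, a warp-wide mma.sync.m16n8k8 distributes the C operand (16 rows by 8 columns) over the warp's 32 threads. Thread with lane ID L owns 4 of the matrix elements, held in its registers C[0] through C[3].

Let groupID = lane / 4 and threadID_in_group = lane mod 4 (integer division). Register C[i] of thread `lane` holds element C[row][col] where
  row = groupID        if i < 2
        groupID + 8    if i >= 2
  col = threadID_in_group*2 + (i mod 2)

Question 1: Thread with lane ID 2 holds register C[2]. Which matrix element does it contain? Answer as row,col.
2: gid=0,tid=2
[2] (0+8,2*2+0) = (8,4)

8,4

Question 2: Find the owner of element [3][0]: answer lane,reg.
12,0

r=3→G=3,rhi=0  c=0→T=0,p=0
L=3*4+0=12  i=0*2+0=0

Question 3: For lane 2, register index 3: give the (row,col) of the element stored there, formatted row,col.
8,5

L=2=>grp=2>>2=0, tig=2&3=2
[3]=>row 0+8=8  col 2·2+1=5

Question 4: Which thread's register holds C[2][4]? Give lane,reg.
r=2->g=2,rb=0  c=4->t=2,b0=0
L=2*4+2=10  i=0*2+0=0

10,0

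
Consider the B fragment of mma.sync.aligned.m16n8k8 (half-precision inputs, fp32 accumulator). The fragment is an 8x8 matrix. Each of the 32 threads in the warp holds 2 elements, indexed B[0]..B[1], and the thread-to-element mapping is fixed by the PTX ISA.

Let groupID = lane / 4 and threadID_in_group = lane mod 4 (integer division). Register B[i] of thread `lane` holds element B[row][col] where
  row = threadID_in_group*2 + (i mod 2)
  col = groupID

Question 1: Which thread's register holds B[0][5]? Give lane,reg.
20,0

c: 5->gid=5  r: 0->tid=0,i&1=0
L=5*4+0=20  i=0=0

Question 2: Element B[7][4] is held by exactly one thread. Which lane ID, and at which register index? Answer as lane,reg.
19,1

c:4=>grp=4  r:7=>tig=3,lo=1
L=4*4+3=19  i=1=1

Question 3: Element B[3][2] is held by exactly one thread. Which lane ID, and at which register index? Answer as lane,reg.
c=2⇒gr=2  r=3⇒th=1,odd=1
L=2*4+1=9  i=1=1

9,1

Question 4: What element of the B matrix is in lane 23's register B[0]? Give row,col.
lane 23→23/4=5, 23 mod 4=3
i=0  r:2·3+0→6  c:5

6,5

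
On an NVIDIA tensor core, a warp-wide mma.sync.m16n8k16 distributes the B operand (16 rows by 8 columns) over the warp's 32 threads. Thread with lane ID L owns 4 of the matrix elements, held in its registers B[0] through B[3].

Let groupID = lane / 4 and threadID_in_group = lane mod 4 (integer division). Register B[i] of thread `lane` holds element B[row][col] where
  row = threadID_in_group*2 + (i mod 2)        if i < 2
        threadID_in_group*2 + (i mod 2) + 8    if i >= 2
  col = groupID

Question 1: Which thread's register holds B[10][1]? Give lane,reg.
5,2

c=1→G=1  r=10→rhi=1,T=1,p=0
L=1*4+1=5  i=1*2+0=2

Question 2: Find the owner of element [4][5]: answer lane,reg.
22,0

c=5→G=5  r=4→rhi=0,T=2,p=0
L=5*4+2=22  i=0*2+0=0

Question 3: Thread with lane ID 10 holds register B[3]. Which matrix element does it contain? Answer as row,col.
13,2

L=10=>grp=10>>2=2, tig=10&3=2
[3]=>row 2·2+1+8=13  col grp=2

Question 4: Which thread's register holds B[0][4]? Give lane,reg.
c=4→G=4  r=0→rhi=0,T=0,p=0
L=4*4+0=16  i=0*2+0=0

16,0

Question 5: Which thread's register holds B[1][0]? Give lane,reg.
c=0->g=0  r=1->rb=0,t=0,b0=1
L=0*4+0=0  i=0*2+1=1

0,1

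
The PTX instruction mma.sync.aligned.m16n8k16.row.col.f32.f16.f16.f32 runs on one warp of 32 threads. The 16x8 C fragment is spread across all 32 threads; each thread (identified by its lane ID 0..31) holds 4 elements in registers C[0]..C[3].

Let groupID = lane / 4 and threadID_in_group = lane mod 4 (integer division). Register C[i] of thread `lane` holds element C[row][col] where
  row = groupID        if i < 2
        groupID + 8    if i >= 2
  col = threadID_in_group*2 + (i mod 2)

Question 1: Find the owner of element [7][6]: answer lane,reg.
r=7→G=7,rhi=0  c=6→T=3,p=0
L=7*4+3=31  i=0*2+0=0

31,0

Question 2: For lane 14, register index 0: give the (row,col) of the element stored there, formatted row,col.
lane 14->14/4=3, 14 mod 4=2
i=0  r:3+0->3  c:2·2+0->4

3,4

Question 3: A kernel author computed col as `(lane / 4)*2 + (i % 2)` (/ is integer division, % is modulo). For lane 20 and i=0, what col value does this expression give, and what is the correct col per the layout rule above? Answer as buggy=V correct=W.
`(lane / 4)*2 + (i % 2)`[20,0]⇒10
20: gr=5,th=0
[0] (5+0,0*2+0) = (5,0)
col: 10 vs 0

buggy=10 correct=0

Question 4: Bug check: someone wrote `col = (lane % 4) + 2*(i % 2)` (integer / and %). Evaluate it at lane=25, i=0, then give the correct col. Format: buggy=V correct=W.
`(lane % 4) + 2*(i % 2)`[25,0]->1
lane 25->25/4=6, 25 mod 4=1
i=0  r:6+0->6  c:2·1+0->2
col: 1 vs 2

buggy=1 correct=2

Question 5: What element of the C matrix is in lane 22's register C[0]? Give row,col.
22: gr=5,th=2
[0] (5+0,2*2+0) = (5,4)

5,4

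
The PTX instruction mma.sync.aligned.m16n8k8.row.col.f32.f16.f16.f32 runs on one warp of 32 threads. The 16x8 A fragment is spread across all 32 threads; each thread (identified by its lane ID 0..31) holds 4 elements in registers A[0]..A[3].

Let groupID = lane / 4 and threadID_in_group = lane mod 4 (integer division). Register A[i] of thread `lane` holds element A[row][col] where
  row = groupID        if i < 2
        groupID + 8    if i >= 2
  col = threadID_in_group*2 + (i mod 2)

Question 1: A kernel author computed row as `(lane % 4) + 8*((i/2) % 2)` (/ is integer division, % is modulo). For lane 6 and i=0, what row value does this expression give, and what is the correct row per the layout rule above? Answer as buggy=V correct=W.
`(lane % 4) + 8*((i/2) % 2)`[6,0]->2
6: gid=1,tid=2
[0] (1+0,2*2+0) = (1,4)
row: 2 vs 1

buggy=2 correct=1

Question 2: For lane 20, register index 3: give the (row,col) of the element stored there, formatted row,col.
20: gr=5,th=0
[3] (5+8,0*2+1) = (13,1)

13,1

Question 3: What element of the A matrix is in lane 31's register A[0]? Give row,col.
L=31->g=31>>2=7, t=31&3=3
[0]->row 7+0=7  col 3·2+0=6

7,6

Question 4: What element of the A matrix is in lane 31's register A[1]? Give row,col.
7,7

lane 31->31/4=7, 31 mod 4=3
i=1  r:7+0->7  c:2·3+1->7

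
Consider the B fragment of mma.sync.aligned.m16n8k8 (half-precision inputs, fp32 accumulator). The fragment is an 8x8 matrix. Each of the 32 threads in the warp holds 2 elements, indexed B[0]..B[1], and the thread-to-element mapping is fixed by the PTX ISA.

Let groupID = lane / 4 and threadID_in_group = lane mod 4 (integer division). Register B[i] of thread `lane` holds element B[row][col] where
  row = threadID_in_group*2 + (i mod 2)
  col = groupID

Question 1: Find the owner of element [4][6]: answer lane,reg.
26,0

c=6->g=6  r=4->t=2,b0=0
L=6*4+2=26  i=0=0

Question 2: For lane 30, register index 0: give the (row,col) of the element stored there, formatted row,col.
4,7

L=30⇒gr=30>>2=7, th=30&3=2
[0]⇒row 2·2+0=4  col gr=7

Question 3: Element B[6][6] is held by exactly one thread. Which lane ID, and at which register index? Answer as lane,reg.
27,0

c=6⇒gr=6  r=6⇒th=3,odd=0
L=6*4+3=27  i=0=0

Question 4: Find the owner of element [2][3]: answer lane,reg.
c=3→G=3  r=2→T=1,p=0
L=3*4+1=13  i=0=0

13,0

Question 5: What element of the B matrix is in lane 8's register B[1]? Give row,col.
1,2

L=8->g=8>>2=2, t=8&3=0
[1]->row 0·2+1=1  col g=2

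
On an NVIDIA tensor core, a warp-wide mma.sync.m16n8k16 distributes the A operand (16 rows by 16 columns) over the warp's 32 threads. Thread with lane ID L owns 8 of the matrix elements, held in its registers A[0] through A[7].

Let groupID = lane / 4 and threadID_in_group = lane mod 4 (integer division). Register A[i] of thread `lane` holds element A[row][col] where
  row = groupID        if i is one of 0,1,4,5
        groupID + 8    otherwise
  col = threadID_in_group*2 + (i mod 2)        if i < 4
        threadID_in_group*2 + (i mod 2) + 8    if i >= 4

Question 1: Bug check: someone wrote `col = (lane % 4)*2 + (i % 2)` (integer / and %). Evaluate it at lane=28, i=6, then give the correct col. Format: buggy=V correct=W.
`(lane % 4)*2 + (i % 2)`[28,6]→0
lane 28→28/4=7, 28 mod 4=0
i=6  r:7+8→15  c:2·0+0+8→8
col: 0 vs 8

buggy=0 correct=8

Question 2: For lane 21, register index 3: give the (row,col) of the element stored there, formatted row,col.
13,3

L=21=>grp=21>>2=5, tig=21&3=1
[3]=>row 5+8=13  col 1·2+1+0=3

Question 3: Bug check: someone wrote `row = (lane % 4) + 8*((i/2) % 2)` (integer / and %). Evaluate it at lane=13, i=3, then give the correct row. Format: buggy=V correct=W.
buggy=9 correct=11

`(lane % 4) + 8*((i/2) % 2)`[13,3]->9
L=13->g=13>>2=3, t=13&3=1
[3]->row 3+8=11  col 1·2+1+0=3
row: 9 vs 11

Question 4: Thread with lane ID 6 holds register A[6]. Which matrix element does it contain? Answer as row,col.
lane 6: grp=1 (6/4), tig=2 (6%4)
i=6: r=1+8=9, c=2*2+0+8=12

9,12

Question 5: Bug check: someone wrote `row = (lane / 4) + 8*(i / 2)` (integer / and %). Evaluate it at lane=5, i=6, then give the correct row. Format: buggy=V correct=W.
buggy=25 correct=9

`(lane / 4) + 8*(i / 2)`[5,6]->25
L=5->g=5>>2=1, t=5&3=1
[6]->row 1+8=9  col 1·2+0+8=10
row: 25 vs 9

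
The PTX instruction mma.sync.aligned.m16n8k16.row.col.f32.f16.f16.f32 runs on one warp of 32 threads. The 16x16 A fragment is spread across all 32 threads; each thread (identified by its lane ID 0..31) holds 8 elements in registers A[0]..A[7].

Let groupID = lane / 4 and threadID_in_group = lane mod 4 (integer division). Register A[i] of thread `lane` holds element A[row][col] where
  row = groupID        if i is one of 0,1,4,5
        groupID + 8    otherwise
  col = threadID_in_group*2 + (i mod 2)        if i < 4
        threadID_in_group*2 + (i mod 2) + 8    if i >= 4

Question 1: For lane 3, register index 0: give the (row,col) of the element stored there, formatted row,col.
3: G=0,T=3
[0] (0+0,3*2+0+0) = (0,6)

0,6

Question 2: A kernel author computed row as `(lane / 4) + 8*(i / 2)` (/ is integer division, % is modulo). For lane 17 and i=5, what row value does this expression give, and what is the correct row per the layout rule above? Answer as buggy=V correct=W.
`(lane / 4) + 8*(i / 2)`[17,5]→20
17: G=4,T=1
[5] (4+0,1*2+1+8) = (4,11)
row: 20 vs 4

buggy=20 correct=4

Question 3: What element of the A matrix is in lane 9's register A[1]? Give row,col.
L=9->g=9>>2=2, t=9&3=1
[1]->row 2+0=2  col 1·2+1+0=3

2,3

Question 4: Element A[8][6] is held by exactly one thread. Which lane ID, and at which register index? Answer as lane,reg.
r=8⇒gr=0,Rb=1  c=6⇒Cb=0,th=3,odd=0
L=0*4+3=3  i=0*4+1*2+0=2

3,2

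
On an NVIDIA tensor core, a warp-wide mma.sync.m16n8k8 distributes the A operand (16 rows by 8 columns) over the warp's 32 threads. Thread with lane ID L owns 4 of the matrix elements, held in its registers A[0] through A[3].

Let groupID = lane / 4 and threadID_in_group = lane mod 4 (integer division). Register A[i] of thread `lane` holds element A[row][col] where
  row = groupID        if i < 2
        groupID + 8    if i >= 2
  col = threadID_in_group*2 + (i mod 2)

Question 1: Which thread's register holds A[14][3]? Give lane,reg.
25,3

r: 14->gid=6,r8=1  c: 3->tid=1,i&1=1
L=6*4+1=25  i=1*2+1=3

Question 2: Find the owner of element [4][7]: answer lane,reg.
19,1

r=4⇒gr=4,Rb=0  c=7⇒th=3,odd=1
L=4*4+3=19  i=0*2+1=1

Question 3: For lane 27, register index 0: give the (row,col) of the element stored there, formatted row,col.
lane 27⇒27/4=6, 27 mod 4=3
i=0  r:6+0⇒6  c:2·3+0⇒6

6,6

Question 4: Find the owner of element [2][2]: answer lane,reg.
9,0

r: 2->gid=2,r8=0  c: 2->tid=1,i&1=0
L=2*4+1=9  i=0*2+0=0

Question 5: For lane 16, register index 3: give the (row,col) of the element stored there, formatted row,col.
lane 16=>16/4=4, 16 mod 4=0
i=3  r:4+8=>12  c:2·0+1=>1

12,1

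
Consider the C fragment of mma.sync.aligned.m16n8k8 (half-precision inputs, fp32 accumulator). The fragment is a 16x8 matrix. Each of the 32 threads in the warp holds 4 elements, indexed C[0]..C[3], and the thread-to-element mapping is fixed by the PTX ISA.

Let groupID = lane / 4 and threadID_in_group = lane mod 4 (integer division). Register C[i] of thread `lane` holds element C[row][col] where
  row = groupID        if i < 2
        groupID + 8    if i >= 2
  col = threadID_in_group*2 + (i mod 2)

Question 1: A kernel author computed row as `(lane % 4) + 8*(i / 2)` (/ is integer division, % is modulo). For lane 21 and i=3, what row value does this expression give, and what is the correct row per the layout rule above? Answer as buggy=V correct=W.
buggy=9 correct=13

`(lane % 4) + 8*(i / 2)`[21,3]->9
L=21->gid=21>>2=5, tid=21&3=1
[3]->row 5+8=13  col 1·2+1=3
row: 9 vs 13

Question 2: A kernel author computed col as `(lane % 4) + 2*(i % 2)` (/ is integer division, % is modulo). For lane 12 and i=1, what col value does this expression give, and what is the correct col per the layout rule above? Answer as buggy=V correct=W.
buggy=2 correct=1

`(lane % 4) + 2*(i % 2)`[12,1]=>2
12: grp=3,tig=0
[1] (3+0,0*2+1) = (3,1)
col: 2 vs 1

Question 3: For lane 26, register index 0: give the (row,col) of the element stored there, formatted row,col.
6,4

26: g=6,t=2
[0] (6+0,2*2+0) = (6,4)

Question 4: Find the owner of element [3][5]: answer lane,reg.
14,1

r=3⇒gr=3,Rb=0  c=5⇒th=2,odd=1
L=3*4+2=14  i=0*2+1=1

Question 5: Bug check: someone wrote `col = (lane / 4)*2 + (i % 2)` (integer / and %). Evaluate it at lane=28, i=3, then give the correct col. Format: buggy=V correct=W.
`(lane / 4)*2 + (i % 2)`[28,3]⇒15
28: gr=7,th=0
[3] (7+8,0*2+1) = (15,1)
col: 15 vs 1

buggy=15 correct=1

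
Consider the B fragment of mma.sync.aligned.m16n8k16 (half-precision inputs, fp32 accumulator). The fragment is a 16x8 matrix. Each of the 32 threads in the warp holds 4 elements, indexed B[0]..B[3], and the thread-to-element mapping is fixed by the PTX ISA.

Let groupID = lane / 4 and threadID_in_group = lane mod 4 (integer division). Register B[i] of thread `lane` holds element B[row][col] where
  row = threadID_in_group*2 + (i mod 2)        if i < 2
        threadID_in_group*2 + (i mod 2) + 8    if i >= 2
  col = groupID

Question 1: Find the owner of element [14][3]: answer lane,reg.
15,2

c=3→G=3  r=14→rhi=1,T=3,p=0
L=3*4+3=15  i=1*2+0=2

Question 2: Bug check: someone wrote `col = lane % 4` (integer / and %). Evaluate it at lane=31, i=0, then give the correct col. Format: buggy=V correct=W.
`lane % 4`[31,0]->3
lane 31: g=7 (31/4), t=3 (31%4)
i=0: r=3*2+0+0=6, c=g=7
col: 3 vs 7

buggy=3 correct=7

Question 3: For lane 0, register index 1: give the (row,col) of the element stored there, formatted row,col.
lane 0->0/4=0, 0 mod 4=0
i=1  r:2·0+1+0->1  c:0

1,0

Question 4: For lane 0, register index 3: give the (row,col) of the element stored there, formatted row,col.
L=0->g=0>>2=0, t=0&3=0
[3]->row 0·2+1+8=9  col g=0

9,0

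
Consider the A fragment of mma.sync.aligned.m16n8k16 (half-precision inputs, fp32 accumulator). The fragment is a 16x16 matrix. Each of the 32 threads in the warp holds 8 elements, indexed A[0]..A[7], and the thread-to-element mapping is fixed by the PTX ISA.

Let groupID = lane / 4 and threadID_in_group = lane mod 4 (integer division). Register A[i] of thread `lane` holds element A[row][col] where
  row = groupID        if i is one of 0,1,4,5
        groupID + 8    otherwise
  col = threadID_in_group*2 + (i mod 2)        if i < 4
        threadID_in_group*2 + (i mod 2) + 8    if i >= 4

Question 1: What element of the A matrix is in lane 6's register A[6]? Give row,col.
lane 6: G=1 (6/4), T=2 (6%4)
i=6: r=1+8=9, c=2*2+0+8=12

9,12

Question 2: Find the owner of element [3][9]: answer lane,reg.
r:3=>grp=3,rB=0  c:9=>cB=1,tig=0,lo=1
L=3*4+0=12  i=1*4+0*2+1=5

12,5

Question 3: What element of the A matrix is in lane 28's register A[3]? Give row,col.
28: gid=7,tid=0
[3] (7+8,0*2+1+0) = (15,1)

15,1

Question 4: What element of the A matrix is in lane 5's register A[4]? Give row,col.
5: gid=1,tid=1
[4] (1+0,1*2+0+8) = (1,10)

1,10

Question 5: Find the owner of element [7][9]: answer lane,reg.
r:7=>grp=7,rB=0  c:9=>cB=1,tig=0,lo=1
L=7*4+0=28  i=1*4+0*2+1=5

28,5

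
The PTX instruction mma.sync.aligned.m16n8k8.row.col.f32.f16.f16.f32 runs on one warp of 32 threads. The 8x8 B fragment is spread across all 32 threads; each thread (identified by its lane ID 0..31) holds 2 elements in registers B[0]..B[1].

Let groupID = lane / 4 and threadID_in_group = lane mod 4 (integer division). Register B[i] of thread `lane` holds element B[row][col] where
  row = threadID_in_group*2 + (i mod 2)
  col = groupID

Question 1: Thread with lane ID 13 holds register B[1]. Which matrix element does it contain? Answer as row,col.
3,3

13: grp=3,tig=1
[1] (1*2+1,3) = (3,3)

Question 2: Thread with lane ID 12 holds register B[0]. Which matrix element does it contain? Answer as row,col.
0,3

L=12→G=12>>2=3, T=12&3=0
[0]→row 0·2+0=0  col G=3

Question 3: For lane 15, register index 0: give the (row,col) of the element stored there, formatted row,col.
L=15⇒gr=15>>2=3, th=15&3=3
[0]⇒row 3·2+0=6  col gr=3

6,3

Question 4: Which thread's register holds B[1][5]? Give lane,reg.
20,1

c=5⇒gr=5  r=1⇒th=0,odd=1
L=5*4+0=20  i=1=1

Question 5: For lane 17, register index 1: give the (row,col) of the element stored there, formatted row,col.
lane 17->17/4=4, 17 mod 4=1
i=1  r:2·1+1->3  c:4

3,4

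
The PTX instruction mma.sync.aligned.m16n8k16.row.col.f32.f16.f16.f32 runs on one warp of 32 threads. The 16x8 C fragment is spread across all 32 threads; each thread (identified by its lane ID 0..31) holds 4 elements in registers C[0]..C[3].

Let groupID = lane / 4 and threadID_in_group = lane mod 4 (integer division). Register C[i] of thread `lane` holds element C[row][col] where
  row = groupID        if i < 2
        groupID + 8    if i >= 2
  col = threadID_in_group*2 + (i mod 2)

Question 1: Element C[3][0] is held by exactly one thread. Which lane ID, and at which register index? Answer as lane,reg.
r=3->g=3,rb=0  c=0->t=0,b0=0
L=3*4+0=12  i=0*2+0=0

12,0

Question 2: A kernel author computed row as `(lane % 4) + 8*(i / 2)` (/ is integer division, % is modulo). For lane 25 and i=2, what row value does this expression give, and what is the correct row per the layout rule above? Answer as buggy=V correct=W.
buggy=9 correct=14

`(lane % 4) + 8*(i / 2)`[25,2]=>9
lane 25=>25/4=6, 25 mod 4=1
i=2  r:6+8=>14  c:2·1+0=>2
row: 9 vs 14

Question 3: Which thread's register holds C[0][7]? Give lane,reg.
3,1

r:0=>grp=0,rB=0  c:7=>tig=3,lo=1
L=0*4+3=3  i=0*2+1=1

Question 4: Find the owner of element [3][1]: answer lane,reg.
r: 3->gid=3,r8=0  c: 1->tid=0,i&1=1
L=3*4+0=12  i=0*2+1=1

12,1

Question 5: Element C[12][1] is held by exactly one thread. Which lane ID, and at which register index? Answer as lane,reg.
r=12⇒gr=4,Rb=1  c=1⇒th=0,odd=1
L=4*4+0=16  i=1*2+1=3

16,3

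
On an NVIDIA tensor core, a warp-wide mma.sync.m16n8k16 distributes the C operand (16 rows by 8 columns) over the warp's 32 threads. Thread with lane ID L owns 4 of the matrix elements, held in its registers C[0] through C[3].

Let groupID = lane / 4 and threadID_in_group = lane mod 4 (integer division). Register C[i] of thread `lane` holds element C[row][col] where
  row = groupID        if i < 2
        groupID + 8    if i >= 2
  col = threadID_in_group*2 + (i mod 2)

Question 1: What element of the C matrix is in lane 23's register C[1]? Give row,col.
L=23->gid=23>>2=5, tid=23&3=3
[1]->row 5+0=5  col 3·2+1=7

5,7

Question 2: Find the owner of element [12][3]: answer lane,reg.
17,3

r: 12->gid=4,r8=1  c: 3->tid=1,i&1=1
L=4*4+1=17  i=1*2+1=3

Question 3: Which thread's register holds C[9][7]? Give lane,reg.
r=9⇒gr=1,Rb=1  c=7⇒th=3,odd=1
L=1*4+3=7  i=1*2+1=3

7,3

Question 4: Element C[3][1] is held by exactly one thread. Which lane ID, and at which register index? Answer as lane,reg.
r=3->g=3,rb=0  c=1->t=0,b0=1
L=3*4+0=12  i=0*2+1=1

12,1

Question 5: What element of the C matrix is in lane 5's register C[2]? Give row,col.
9,2

lane 5: gr=1 (5/4), th=1 (5%4)
i=2: r=1+8=9, c=1*2+0=2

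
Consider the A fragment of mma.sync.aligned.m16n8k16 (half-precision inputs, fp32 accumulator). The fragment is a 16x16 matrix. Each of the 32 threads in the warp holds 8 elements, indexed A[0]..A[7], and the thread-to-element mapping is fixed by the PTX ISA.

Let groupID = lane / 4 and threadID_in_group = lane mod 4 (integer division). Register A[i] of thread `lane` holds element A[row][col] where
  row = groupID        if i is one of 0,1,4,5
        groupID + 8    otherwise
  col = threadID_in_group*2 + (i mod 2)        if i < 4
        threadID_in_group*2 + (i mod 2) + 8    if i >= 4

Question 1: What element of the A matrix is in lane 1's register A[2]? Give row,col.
8,2

1: gid=0,tid=1
[2] (0+8,1*2+0+0) = (8,2)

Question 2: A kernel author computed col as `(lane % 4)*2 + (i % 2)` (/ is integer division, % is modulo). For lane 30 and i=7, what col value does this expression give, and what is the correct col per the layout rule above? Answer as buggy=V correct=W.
`(lane % 4)*2 + (i % 2)`[30,7]->5
lane 30: g=7 (30/4), t=2 (30%4)
i=7: r=7+8=15, c=2*2+1+8=13
col: 5 vs 13

buggy=5 correct=13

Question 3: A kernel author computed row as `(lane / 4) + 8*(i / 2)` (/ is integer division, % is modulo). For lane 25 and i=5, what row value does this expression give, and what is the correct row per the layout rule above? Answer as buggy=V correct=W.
`(lane / 4) + 8*(i / 2)`[25,5]→22
L=25→G=25>>2=6, T=25&3=1
[5]→row 6+0=6  col 1·2+1+8=11
row: 22 vs 6

buggy=22 correct=6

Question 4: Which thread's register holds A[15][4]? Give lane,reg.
r: 15->gid=7,r8=1  c: 4->c8=0,tid=2,i&1=0
L=7*4+2=30  i=0*4+1*2+0=2

30,2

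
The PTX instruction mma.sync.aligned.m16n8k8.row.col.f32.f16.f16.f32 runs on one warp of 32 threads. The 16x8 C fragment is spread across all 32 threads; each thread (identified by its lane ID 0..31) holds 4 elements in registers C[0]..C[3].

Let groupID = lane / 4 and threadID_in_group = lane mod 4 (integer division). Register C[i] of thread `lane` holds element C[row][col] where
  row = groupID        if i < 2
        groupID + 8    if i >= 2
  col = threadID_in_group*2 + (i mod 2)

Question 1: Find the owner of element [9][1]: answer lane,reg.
r=9⇒gr=1,Rb=1  c=1⇒th=0,odd=1
L=1*4+0=4  i=1*2+1=3

4,3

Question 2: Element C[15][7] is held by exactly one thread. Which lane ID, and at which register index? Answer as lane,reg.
31,3

r=15→G=7,rhi=1  c=7→T=3,p=1
L=7*4+3=31  i=1*2+1=3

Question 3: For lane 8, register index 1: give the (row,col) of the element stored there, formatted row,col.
2,1

lane 8⇒8/4=2, 8 mod 4=0
i=1  r:2+0⇒2  c:2·0+1⇒1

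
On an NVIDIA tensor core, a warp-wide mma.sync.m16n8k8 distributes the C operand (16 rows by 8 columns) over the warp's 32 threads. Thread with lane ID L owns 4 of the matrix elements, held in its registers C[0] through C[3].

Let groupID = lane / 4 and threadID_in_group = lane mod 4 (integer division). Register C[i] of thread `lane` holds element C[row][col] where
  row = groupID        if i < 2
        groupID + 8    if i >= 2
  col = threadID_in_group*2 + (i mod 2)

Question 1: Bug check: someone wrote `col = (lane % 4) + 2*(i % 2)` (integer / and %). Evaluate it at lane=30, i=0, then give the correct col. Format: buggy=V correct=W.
`(lane % 4) + 2*(i % 2)`[30,0]→2
30: G=7,T=2
[0] (7+0,2*2+0) = (7,4)
col: 2 vs 4

buggy=2 correct=4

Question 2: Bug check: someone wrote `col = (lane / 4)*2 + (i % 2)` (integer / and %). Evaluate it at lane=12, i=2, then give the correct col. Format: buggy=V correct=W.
buggy=6 correct=0

`(lane / 4)*2 + (i % 2)`[12,2]→6
12: G=3,T=0
[2] (3+8,0*2+0) = (11,0)
col: 6 vs 0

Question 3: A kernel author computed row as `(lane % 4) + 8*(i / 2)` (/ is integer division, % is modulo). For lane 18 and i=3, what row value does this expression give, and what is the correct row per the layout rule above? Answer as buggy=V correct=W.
`(lane % 4) + 8*(i / 2)`[18,3]→10
lane 18: G=4 (18/4), T=2 (18%4)
i=3: r=4+8=12, c=2*2+1=5
row: 10 vs 12

buggy=10 correct=12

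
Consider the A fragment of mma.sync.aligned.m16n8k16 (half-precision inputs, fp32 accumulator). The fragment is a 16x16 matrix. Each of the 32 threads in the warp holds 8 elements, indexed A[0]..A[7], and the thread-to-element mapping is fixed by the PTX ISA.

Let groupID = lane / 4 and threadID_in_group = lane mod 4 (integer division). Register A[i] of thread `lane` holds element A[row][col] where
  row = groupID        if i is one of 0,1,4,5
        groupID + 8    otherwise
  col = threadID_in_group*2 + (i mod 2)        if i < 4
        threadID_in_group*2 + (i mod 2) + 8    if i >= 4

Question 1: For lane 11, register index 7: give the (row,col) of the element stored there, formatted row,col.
10,15

lane 11: grp=2 (11/4), tig=3 (11%4)
i=7: r=2+8=10, c=3*2+1+8=15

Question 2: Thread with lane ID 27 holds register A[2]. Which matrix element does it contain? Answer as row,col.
lane 27: gid=6 (27/4), tid=3 (27%4)
i=2: r=6+8=14, c=3*2+0+0=6

14,6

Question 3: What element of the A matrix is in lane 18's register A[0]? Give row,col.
lane 18→18/4=4, 18 mod 4=2
i=0  r:4+0→4  c:2·2+0+0→4

4,4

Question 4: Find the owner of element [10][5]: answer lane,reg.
r=10⇒gr=2,Rb=1  c=5⇒Cb=0,th=2,odd=1
L=2*4+2=10  i=0*4+1*2+1=3

10,3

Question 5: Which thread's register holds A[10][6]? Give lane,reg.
11,2

r=10->g=2,rb=1  c=6->cb=0,t=3,b0=0
L=2*4+3=11  i=0*4+1*2+0=2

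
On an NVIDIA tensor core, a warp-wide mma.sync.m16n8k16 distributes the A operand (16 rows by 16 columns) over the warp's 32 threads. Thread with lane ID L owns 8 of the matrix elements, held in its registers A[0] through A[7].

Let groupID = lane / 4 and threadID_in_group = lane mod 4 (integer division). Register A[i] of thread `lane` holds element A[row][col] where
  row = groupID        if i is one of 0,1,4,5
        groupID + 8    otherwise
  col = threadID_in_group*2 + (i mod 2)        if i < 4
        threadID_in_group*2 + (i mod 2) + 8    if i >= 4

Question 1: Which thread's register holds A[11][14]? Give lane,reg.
r:11=>grp=3,rB=1  c:14=>cB=1,tig=3,lo=0
L=3*4+3=15  i=1*4+1*2+0=6

15,6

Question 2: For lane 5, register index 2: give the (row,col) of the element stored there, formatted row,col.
9,2

lane 5: grp=1 (5/4), tig=1 (5%4)
i=2: r=1+8=9, c=1*2+0+0=2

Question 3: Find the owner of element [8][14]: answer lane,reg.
3,6

r:8=>grp=0,rB=1  c:14=>cB=1,tig=3,lo=0
L=0*4+3=3  i=1*4+1*2+0=6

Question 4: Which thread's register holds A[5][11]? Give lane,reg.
r:5=>grp=5,rB=0  c:11=>cB=1,tig=1,lo=1
L=5*4+1=21  i=1*4+0*2+1=5

21,5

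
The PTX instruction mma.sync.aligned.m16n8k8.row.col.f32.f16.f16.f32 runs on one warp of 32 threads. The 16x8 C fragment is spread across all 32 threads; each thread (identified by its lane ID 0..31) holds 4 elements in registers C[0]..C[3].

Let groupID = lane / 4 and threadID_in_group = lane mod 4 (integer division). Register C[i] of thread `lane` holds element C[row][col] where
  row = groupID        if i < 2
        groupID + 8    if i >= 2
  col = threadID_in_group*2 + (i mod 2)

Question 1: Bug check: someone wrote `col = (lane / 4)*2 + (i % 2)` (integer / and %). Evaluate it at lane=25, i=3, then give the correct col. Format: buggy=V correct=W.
`(lane / 4)*2 + (i % 2)`[25,3]⇒13
L=25⇒gr=25>>2=6, th=25&3=1
[3]⇒row 6+8=14  col 1·2+1=3
col: 13 vs 3

buggy=13 correct=3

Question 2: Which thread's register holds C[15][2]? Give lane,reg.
29,2

r=15→G=7,rhi=1  c=2→T=1,p=0
L=7*4+1=29  i=1*2+0=2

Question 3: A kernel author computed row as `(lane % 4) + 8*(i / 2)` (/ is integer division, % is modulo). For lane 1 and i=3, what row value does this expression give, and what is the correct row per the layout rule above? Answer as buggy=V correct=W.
buggy=9 correct=8

`(lane % 4) + 8*(i / 2)`[1,3]->9
lane 1: gid=0 (1/4), tid=1 (1%4)
i=3: r=0+8=8, c=1*2+1=3
row: 9 vs 8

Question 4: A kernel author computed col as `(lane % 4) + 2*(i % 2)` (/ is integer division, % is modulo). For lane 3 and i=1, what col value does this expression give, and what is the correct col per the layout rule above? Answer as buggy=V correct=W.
`(lane % 4) + 2*(i % 2)`[3,1]=>5
lane 3: grp=0 (3/4), tig=3 (3%4)
i=1: r=0+0=0, c=3*2+1=7
col: 5 vs 7

buggy=5 correct=7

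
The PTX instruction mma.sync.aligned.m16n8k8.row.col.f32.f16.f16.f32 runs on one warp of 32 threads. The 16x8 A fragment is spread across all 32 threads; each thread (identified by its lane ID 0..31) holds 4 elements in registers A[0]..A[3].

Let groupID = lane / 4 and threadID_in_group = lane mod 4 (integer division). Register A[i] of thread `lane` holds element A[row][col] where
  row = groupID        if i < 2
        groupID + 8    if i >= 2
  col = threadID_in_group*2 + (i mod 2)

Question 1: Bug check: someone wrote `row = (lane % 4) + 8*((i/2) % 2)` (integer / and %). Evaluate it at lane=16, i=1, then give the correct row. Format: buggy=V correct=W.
`(lane % 4) + 8*((i/2) % 2)`[16,1]->0
L=16->gid=16>>2=4, tid=16&3=0
[1]->row 4+0=4  col 0·2+1=1
row: 0 vs 4

buggy=0 correct=4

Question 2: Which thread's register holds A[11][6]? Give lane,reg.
15,2

r=11->g=3,rb=1  c=6->t=3,b0=0
L=3*4+3=15  i=1*2+0=2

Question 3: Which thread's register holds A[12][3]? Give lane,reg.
17,3

r=12->g=4,rb=1  c=3->t=1,b0=1
L=4*4+1=17  i=1*2+1=3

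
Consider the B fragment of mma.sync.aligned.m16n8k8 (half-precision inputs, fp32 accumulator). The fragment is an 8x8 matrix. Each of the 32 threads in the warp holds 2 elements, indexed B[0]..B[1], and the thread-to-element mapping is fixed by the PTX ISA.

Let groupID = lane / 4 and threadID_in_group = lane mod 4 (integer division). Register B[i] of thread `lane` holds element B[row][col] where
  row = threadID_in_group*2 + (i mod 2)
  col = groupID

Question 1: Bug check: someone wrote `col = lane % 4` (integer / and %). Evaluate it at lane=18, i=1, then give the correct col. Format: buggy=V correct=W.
buggy=2 correct=4

`lane % 4`[18,1]->2
L=18->g=18>>2=4, t=18&3=2
[1]->row 2·2+1=5  col g=4
col: 2 vs 4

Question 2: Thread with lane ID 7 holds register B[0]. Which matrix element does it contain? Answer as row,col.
6,1

7: G=1,T=3
[0] (3*2+0,1) = (6,1)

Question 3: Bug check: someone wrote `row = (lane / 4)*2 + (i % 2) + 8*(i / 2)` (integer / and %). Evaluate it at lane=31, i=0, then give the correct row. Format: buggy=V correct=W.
buggy=14 correct=6

`(lane / 4)*2 + (i % 2) + 8*(i / 2)`[31,0]⇒14
L=31⇒gr=31>>2=7, th=31&3=3
[0]⇒row 3·2+0=6  col gr=7
row: 14 vs 6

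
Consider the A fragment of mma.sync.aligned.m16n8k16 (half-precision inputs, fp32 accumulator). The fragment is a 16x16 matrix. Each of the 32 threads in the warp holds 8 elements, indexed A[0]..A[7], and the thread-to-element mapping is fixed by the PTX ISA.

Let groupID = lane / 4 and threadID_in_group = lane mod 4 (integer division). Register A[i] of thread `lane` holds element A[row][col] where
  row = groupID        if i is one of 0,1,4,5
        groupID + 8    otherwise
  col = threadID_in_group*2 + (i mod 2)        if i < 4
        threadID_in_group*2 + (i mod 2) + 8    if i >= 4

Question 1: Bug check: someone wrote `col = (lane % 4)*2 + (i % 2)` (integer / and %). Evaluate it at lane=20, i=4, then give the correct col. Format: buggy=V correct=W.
`(lane % 4)*2 + (i % 2)`[20,4]⇒0
L=20⇒gr=20>>2=5, th=20&3=0
[4]⇒row 5+0=5  col 0·2+0+8=8
col: 0 vs 8

buggy=0 correct=8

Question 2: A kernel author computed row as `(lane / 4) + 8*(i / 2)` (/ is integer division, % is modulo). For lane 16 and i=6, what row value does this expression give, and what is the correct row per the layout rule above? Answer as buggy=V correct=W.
`(lane / 4) + 8*(i / 2)`[16,6]=>28
lane 16=>16/4=4, 16 mod 4=0
i=6  r:4+8=>12  c:2·0+0+8=>8
row: 28 vs 12

buggy=28 correct=12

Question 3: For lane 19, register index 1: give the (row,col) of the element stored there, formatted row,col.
L=19⇒gr=19>>2=4, th=19&3=3
[1]⇒row 4+0=4  col 3·2+1+0=7

4,7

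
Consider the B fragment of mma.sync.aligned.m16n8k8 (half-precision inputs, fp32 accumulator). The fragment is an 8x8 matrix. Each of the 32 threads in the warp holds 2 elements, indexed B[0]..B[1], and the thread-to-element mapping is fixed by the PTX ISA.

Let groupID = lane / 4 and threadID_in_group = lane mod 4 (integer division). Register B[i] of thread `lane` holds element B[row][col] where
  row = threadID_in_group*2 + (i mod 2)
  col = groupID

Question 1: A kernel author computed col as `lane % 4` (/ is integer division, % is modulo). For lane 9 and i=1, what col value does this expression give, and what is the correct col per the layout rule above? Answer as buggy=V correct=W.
buggy=1 correct=2

`lane % 4`[9,1]⇒1
L=9⇒gr=9>>2=2, th=9&3=1
[1]⇒row 1·2+1=3  col gr=2
col: 1 vs 2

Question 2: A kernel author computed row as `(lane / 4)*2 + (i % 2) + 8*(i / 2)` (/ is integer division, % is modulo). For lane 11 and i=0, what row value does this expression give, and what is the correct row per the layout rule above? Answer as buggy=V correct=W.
buggy=4 correct=6

`(lane / 4)*2 + (i % 2) + 8*(i / 2)`[11,0]⇒4
lane 11⇒11/4=2, 11 mod 4=3
i=0  r:2·3+0⇒6  c:2
row: 4 vs 6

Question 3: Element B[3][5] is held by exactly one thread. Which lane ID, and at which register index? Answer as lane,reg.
21,1

c=5->g=5  r=3->t=1,b0=1
L=5*4+1=21  i=1=1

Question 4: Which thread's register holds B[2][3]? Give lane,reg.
c=3→G=3  r=2→T=1,p=0
L=3*4+1=13  i=0=0

13,0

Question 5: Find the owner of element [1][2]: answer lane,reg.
8,1

c=2⇒gr=2  r=1⇒th=0,odd=1
L=2*4+0=8  i=1=1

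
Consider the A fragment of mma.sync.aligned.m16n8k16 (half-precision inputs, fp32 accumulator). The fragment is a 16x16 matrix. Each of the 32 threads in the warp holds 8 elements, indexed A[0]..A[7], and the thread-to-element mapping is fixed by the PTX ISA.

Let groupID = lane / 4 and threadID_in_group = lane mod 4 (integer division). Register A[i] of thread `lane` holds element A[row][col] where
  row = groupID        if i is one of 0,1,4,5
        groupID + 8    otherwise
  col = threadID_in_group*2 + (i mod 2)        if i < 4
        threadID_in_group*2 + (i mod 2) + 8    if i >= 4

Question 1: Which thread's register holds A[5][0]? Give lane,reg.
20,0

r:5=>grp=5,rB=0  c:0=>cB=0,tig=0,lo=0
L=5*4+0=20  i=0*4+0*2+0=0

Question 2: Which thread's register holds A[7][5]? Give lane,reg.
r=7→G=7,rhi=0  c=5→chi=0,T=2,p=1
L=7*4+2=30  i=0*4+0*2+1=1

30,1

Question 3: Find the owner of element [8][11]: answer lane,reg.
1,7

r=8⇒gr=0,Rb=1  c=11⇒Cb=1,th=1,odd=1
L=0*4+1=1  i=1*4+1*2+1=7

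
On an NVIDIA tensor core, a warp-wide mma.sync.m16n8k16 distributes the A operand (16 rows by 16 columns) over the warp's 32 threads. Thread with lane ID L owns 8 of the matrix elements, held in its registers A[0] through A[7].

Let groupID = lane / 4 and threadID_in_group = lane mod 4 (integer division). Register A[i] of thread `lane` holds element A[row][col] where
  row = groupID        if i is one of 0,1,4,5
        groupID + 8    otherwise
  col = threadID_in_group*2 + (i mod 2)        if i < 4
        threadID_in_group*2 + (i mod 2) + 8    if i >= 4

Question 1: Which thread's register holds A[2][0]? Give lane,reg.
8,0

r=2⇒gr=2,Rb=0  c=0⇒Cb=0,th=0,odd=0
L=2*4+0=8  i=0*4+0*2+0=0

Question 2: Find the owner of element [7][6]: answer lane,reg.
31,0

r=7->g=7,rb=0  c=6->cb=0,t=3,b0=0
L=7*4+3=31  i=0*4+0*2+0=0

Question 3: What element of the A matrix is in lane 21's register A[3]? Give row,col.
L=21->g=21>>2=5, t=21&3=1
[3]->row 5+8=13  col 1·2+1+0=3

13,3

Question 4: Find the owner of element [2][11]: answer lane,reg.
9,5

r=2->g=2,rb=0  c=11->cb=1,t=1,b0=1
L=2*4+1=9  i=1*4+0*2+1=5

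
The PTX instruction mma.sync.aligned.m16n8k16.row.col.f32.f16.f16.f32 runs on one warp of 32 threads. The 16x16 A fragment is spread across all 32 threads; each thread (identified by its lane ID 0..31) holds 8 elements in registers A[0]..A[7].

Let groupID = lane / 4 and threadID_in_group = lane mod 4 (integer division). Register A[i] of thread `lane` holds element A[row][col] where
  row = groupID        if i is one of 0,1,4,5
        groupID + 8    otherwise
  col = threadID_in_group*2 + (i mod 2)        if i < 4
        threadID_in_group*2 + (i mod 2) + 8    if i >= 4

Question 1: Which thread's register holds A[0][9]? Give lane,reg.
0,5

r=0⇒gr=0,Rb=0  c=9⇒Cb=1,th=0,odd=1
L=0*4+0=0  i=1*4+0*2+1=5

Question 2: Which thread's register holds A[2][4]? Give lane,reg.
r=2->g=2,rb=0  c=4->cb=0,t=2,b0=0
L=2*4+2=10  i=0*4+0*2+0=0

10,0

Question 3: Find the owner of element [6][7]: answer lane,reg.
27,1

r: 6->gid=6,r8=0  c: 7->c8=0,tid=3,i&1=1
L=6*4+3=27  i=0*4+0*2+1=1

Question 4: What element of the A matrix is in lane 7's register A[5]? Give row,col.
lane 7->7/4=1, 7 mod 4=3
i=5  r:1+0->1  c:2·3+1+8->15

1,15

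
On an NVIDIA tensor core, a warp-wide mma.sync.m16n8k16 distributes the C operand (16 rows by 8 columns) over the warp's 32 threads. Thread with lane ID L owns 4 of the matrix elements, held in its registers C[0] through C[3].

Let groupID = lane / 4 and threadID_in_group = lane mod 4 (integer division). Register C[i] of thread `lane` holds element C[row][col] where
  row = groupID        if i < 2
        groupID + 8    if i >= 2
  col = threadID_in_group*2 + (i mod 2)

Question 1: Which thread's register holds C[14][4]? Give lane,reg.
r: 14->gid=6,r8=1  c: 4->tid=2,i&1=0
L=6*4+2=26  i=1*2+0=2

26,2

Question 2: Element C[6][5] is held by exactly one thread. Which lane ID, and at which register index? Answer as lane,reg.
r: 6->gid=6,r8=0  c: 5->tid=2,i&1=1
L=6*4+2=26  i=0*2+1=1

26,1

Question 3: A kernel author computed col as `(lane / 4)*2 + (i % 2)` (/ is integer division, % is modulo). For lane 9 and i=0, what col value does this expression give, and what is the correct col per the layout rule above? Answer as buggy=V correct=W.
buggy=4 correct=2

`(lane / 4)*2 + (i % 2)`[9,0]⇒4
lane 9⇒9/4=2, 9 mod 4=1
i=0  r:2+0⇒2  c:2·1+0⇒2
col: 4 vs 2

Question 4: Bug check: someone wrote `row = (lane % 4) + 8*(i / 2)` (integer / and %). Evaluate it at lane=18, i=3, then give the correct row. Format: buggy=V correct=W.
`(lane % 4) + 8*(i / 2)`[18,3]⇒10
lane 18: gr=4 (18/4), th=2 (18%4)
i=3: r=4+8=12, c=2*2+1=5
row: 10 vs 12

buggy=10 correct=12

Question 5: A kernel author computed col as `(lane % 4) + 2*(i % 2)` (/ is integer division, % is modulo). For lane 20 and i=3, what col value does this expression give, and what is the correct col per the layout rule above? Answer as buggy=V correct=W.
`(lane % 4) + 2*(i % 2)`[20,3]→2
L=20→G=20>>2=5, T=20&3=0
[3]→row 5+8=13  col 0·2+1=1
col: 2 vs 1

buggy=2 correct=1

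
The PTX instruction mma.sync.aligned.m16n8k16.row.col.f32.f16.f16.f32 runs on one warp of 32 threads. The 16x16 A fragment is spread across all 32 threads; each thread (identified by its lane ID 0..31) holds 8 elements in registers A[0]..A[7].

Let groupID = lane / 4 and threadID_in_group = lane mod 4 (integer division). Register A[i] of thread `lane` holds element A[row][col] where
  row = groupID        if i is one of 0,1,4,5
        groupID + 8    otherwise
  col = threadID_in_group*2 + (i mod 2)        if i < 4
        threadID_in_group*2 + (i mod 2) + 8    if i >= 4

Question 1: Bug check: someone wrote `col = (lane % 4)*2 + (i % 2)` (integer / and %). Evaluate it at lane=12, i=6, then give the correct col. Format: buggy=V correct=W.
buggy=0 correct=8

`(lane % 4)*2 + (i % 2)`[12,6]->0
lane 12: g=3 (12/4), t=0 (12%4)
i=6: r=3+8=11, c=0*2+0+8=8
col: 0 vs 8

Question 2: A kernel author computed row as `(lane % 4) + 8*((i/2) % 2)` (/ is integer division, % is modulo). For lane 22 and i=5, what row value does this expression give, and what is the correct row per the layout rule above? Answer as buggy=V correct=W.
`(lane % 4) + 8*((i/2) % 2)`[22,5]⇒2
lane 22⇒22/4=5, 22 mod 4=2
i=5  r:5+0⇒5  c:2·2+1+8⇒13
row: 2 vs 5

buggy=2 correct=5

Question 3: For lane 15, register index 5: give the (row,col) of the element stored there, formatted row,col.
15: G=3,T=3
[5] (3+0,3*2+1+8) = (3,15)

3,15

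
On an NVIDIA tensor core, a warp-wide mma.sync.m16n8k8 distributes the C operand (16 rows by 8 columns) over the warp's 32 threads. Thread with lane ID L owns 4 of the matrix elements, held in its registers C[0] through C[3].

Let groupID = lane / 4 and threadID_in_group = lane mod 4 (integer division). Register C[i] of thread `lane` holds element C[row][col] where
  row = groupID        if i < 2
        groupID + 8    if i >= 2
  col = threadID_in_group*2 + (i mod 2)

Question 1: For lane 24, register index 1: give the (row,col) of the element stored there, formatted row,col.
6,1

lane 24→24/4=6, 24 mod 4=0
i=1  r:6+0→6  c:2·0+1→1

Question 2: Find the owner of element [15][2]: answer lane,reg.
29,2

r=15⇒gr=7,Rb=1  c=2⇒th=1,odd=0
L=7*4+1=29  i=1*2+0=2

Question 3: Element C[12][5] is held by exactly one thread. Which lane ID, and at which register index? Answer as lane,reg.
r=12->g=4,rb=1  c=5->t=2,b0=1
L=4*4+2=18  i=1*2+1=3

18,3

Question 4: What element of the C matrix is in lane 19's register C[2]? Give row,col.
12,6

L=19->gid=19>>2=4, tid=19&3=3
[2]->row 4+8=12  col 3·2+0=6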